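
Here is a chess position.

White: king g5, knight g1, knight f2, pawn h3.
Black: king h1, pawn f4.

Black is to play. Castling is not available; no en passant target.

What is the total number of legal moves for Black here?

Black to move; king on h1.
In check: yes, from the white knight on f2.
Legal moves: Kh2, Kg2, Kxg1.
Count: 3.

3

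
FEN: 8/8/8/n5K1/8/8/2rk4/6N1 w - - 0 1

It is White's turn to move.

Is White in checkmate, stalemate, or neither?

neither

White to move; white king on g5.
In check: no.
Legal moves for White: Kh6, Kg6, Kf6, Kh5, Kf5, Kh4, Kg4, Kf4, Nh3, Nf3+, Ne2.
White has 11 legal moves and is not in check → neither.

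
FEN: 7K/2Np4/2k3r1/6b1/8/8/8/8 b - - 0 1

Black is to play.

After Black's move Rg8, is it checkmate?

After Rg8: white king on h8; in check: yes, from the black rook on g8.
White has 2 legal replies: Kxg8, Kh7.
In check but a legal move exists → not checkmate.

no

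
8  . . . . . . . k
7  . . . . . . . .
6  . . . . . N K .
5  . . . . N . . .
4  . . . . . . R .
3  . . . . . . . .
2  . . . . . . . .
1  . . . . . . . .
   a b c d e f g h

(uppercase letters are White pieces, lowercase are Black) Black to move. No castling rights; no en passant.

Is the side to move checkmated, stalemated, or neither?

Black to move; black king on h8.
In check: no.
King squares — g7: attacked by Kg6; h7: attacked by Nf6; g8: attacked by Nf6.
Legal moves for Black: none.
Not in check and no legal moves → stalemate.

stalemate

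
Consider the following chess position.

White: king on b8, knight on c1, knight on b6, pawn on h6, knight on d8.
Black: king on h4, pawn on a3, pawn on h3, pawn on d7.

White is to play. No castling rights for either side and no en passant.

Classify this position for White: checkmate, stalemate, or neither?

White to move; white king on b8.
In check: no.
Legal moves for White include: Nf7, Nb7, Ne6, Nc6, Kc8, Ka8, Kc7, Kb7, Ka7, Nc8, Na8, Nxd7, Nd5, Nc4, Na4, Nd3, Nb3, Ne2, ... (list truncated; more exist).
White has legal moves and is not in check → neither.

neither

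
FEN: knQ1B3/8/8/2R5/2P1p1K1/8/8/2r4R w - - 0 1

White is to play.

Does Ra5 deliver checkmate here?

yes

After Ra5: black king on a8; in check: yes, from the white rook on a5.
King squares — a7: attacked by Ra5; b7: attacked by Qc8; b8: own knight.
Black has no legal moves → checkmate.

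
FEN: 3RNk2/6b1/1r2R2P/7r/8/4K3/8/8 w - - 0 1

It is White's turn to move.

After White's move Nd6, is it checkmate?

yes

After Nd6: black king on f8; in check: yes, from the white rook on d8.
King squares — e7: attacked by Re6; f7: attacked by Nd6; g7: own bishop; e8: attacked by Nd6; g8: attacked by Rd8.
Black has no legal moves → checkmate.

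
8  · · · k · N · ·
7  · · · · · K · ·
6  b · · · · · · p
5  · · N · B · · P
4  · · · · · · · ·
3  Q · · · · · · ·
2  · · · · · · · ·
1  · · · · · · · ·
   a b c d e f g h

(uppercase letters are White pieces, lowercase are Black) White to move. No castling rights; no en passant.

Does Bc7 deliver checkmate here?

After Bc7: black king on d8; in check: yes, from the white bishop on c7.
Black has 2 legal replies: Kc8, Kxc7.
In check but a legal move exists → not checkmate.

no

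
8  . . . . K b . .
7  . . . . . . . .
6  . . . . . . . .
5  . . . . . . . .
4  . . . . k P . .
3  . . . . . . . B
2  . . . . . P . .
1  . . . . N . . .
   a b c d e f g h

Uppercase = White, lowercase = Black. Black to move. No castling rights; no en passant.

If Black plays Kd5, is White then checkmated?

After Kd5: white king on e8; in check: no.
White is not in check, so this cannot be checkmate.

no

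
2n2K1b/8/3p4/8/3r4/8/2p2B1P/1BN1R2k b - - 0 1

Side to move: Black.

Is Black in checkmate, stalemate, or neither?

neither

Black to move; black king on h1.
In check: yes, from the white rook on e1.
Legal moves for Black: Kxh2, Kg2.
Black is in check but has 2 legal moves → neither.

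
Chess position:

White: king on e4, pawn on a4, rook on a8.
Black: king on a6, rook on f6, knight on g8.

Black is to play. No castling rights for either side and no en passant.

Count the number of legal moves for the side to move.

2

Black to move; king on a6.
In check: yes, from the white rook on a8.
Legal moves: Kb7, Kb6.
Count: 2.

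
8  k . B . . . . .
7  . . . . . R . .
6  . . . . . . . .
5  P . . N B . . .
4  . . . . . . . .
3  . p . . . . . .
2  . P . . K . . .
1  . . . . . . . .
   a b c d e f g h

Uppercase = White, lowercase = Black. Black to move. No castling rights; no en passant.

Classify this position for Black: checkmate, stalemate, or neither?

Black to move; black king on a8.
In check: no.
King squares — a7: attacked by Rf7; b7: attacked by Rf7; b8: attacked by Be5.
Legal moves for Black: none.
Not in check and no legal moves → stalemate.

stalemate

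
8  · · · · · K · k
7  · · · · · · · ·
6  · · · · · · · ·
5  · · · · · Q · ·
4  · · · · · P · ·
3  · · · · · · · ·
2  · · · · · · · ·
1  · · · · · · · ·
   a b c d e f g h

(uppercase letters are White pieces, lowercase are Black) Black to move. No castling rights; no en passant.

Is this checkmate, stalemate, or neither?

Black to move; black king on h8.
In check: no.
King squares — g7: attacked by Kf8; h7: attacked by Qf5; g8: attacked by Kf8.
Legal moves for Black: none.
Not in check and no legal moves → stalemate.

stalemate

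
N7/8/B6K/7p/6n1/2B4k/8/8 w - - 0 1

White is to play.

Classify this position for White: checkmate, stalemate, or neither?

neither

White to move; white king on h6.
In check: yes, from the black knight on g4.
King squares — g5: available; h5: available; g6: available; g7: available; h7: available.
Legal moves for White: Kh7, Kg7, Kg6, Kxh5, Kg5.
White is in check but has 5 legal moves → neither.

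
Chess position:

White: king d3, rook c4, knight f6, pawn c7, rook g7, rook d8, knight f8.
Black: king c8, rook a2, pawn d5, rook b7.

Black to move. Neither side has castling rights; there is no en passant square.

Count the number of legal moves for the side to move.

0

Black to move; king on c8.
In check: yes, from the white rook on d8.
Legal moves: none.
Count: 0.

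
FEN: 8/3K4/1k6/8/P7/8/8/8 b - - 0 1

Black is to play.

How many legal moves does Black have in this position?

Black to move; king on b6.
In check: no.
Legal moves: Kb7, Ka7, Ka6, Kc5, Ka5.
Count: 5.

5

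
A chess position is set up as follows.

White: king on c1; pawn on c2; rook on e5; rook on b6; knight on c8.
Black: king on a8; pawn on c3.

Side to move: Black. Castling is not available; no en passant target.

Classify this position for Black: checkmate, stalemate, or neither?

stalemate

Black to move; black king on a8.
In check: no.
King squares — a7: attacked by Nc8; b7: attacked by Rb6; b8: attacked by Rb6.
Legal moves for Black: none.
Not in check and no legal moves → stalemate.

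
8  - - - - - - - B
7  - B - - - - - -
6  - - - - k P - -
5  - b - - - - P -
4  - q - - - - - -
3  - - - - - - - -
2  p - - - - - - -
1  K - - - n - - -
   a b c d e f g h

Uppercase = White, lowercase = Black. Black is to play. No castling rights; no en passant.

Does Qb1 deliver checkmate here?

yes

After Qb1: white king on a1; in check: yes, from the black queen on b1.
King squares — b1: attacked by Pa2; a2: attacked by Qb1; b2: attacked by Qb1.
White has no legal moves → checkmate.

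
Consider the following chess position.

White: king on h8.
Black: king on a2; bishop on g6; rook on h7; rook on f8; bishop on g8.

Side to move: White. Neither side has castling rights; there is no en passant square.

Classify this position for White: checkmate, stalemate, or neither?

White to move; white king on h8.
In check: yes, from the black rook on h7.
King squares — g7: attacked by Rh7; h7: attacked by Bg6; g8: attacked by Rf8.
Legal moves for White: none.
In check with no legal moves → checkmate.

checkmate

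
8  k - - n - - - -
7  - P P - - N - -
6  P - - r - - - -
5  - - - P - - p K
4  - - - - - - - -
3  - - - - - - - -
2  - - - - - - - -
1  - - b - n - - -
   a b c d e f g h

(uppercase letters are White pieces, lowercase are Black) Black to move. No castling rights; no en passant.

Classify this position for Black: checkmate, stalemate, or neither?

neither

Black to move; black king on a8.
In check: yes, from the white pawn on b7.
King squares — a7: available; b7: attacked by Pa6; b8: attacked by Pc7.
Legal moves for Black: Ka7, Nxb7.
Black is in check but has 2 legal moves → neither.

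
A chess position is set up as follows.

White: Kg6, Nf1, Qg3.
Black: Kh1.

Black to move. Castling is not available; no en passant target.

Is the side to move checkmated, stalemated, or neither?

stalemate

Black to move; black king on h1.
In check: no.
King squares — g1: attacked by Qg3; g2: attacked by Qg3; h2: attacked by Nf1.
Legal moves for Black: none.
Not in check and no legal moves → stalemate.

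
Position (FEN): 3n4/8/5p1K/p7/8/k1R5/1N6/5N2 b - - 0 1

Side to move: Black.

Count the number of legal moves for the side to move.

Black to move; king on a3.
In check: yes, from the white rook on c3.
Legal moves: Kb4, Kxb2, Ka2.
Count: 3.

3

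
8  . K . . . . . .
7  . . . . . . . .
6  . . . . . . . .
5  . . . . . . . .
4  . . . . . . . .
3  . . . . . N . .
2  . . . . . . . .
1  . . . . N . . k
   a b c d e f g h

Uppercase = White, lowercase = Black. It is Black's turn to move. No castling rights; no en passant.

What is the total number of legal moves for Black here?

0

Black to move; king on h1.
In check: no.
Legal moves: none.
Count: 0.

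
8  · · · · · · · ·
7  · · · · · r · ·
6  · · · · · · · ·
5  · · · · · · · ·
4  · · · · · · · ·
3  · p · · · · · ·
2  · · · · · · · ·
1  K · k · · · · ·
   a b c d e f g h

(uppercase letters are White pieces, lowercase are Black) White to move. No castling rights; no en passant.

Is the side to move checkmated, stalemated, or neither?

White to move; white king on a1.
In check: no.
King squares — b1: attacked by Kc1; a2: attacked by Pb3; b2: attacked by Kc1.
Legal moves for White: none.
Not in check and no legal moves → stalemate.

stalemate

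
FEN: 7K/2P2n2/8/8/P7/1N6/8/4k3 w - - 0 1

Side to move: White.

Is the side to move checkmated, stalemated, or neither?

White to move; white king on h8.
In check: yes, from the black knight on f7.
Legal moves for White: Kg8, Kh7, Kg7.
White is in check but has 3 legal moves → neither.

neither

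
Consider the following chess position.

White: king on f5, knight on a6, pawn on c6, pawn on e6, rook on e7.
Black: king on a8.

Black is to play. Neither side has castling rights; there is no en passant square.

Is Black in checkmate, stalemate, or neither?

Black to move; black king on a8.
In check: no.
King squares — a7: attacked by Re7; b7: attacked by Pc6; b8: attacked by Na6.
Legal moves for Black: none.
Not in check and no legal moves → stalemate.

stalemate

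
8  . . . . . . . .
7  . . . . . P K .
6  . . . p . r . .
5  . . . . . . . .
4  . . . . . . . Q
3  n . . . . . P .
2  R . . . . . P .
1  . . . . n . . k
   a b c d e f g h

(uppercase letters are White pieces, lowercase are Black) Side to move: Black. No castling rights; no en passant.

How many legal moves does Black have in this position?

Black to move; king on h1.
In check: yes, from the white queen on h4.
Legal moves: Kg1.
Count: 1.

1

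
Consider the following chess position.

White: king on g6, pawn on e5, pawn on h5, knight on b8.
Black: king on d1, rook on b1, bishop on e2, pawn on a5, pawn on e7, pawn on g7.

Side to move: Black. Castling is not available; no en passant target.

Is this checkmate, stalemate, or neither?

neither

Black to move; black king on d1.
In check: no.
Legal moves for Black include: Ba6, Bxh5+, Bb5, Bg4, Bc4, Bf3, Bd3+, Bf1, Kd2, Kc2, Ke1, Kc1, Rxb8, Rb7, Rb6+, Rb5, Rb4, Rb3, ... (list truncated; more exist).
Black has legal moves and is not in check → neither.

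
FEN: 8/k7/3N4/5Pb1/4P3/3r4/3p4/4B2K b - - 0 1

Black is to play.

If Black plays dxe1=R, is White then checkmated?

no

After dxe1=R: white king on h1; in check: yes, from the black rook on e1.
White has 2 legal replies: Kh2, Kg2.
In check but a legal move exists → not checkmate.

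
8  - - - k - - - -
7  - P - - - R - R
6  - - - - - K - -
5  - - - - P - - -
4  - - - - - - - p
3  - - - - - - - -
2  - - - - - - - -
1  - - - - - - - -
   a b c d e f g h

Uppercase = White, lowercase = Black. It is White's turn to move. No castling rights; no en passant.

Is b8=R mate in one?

After b8=R: black king on d8; in check: yes, from the white rook on b8.
King squares — c7: attacked by Rf7; d7: attacked by Rf7; e7: attacked by Kf6; c8: attacked by Rb8; e8: attacked by Rb8.
Black has no legal moves → checkmate.

yes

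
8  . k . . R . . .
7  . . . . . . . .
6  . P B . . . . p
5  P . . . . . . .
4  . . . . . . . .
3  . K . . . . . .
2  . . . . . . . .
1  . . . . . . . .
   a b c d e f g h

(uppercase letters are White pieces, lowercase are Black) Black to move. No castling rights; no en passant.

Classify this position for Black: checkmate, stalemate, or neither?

Black to move; black king on b8.
In check: yes, from the white rook on e8.
King squares — a7: attacked by Pb6; b7: attacked by Bc6; c7: attacked by Pb6; a8: attacked by Bc6; c8: attacked by Re8.
Legal moves for Black: none.
In check with no legal moves → checkmate.

checkmate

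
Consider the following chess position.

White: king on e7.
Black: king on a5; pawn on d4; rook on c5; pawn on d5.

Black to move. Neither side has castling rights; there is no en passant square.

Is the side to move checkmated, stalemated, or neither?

Black to move; black king on a5.
In check: no.
Legal moves for Black: Rc8, Rc7+, Rc6, Rb5, Rc4, Rc3, Rc2, Rc1, Kb6, Ka6, Kb5, Kb4, Ka4, d3.
Black has 14 legal moves and is not in check → neither.

neither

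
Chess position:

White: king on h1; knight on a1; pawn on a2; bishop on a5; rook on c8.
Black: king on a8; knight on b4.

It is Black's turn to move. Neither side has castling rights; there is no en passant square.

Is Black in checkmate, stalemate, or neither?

Black to move; black king on a8.
In check: yes, from the white rook on c8.
King squares — a7: available; b7: available; b8: attacked by Rc8.
Legal moves for Black: Kb7, Ka7.
Black is in check but has 2 legal moves → neither.

neither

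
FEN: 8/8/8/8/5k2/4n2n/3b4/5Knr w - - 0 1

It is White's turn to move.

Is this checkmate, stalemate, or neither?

checkmate

White to move; white king on f1.
In check: yes, from the black knight on e3.
King squares — e1: attacked by Bd2; g1: attacked by Rh1; e2: attacked by Ng1; f2: attacked by Nh3; g2: attacked by Ne3.
Legal moves for White: none.
In check with no legal moves → checkmate.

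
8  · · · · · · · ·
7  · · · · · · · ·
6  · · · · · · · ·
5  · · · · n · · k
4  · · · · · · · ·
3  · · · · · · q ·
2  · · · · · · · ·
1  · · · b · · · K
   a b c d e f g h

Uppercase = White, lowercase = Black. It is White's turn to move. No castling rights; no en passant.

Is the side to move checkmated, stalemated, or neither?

White to move; white king on h1.
In check: no.
King squares — g1: attacked by Qg3; g2: attacked by Qg3; h2: attacked by Qg3.
Legal moves for White: none.
Not in check and no legal moves → stalemate.

stalemate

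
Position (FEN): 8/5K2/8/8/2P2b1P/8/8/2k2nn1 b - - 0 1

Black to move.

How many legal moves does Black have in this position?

Black to move; king on c1.
In check: no.
Legal moves: Bb8, Bc7, Bh6, Bd6, Bg5, Be5, Bg3, Be3, Bh2, Bd2, Nh3, Nf3, Ne2, Ng3, Ne3, Nh2, Nd2, Kd2, Kc2, Kb2, Kd1, Kb1.
Count: 22.

22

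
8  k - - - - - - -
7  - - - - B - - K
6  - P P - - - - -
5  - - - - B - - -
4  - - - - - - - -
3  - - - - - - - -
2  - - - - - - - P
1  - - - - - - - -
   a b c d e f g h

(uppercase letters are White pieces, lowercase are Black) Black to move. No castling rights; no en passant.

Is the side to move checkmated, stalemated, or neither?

Black to move; black king on a8.
In check: no.
King squares — a7: attacked by Pb6; b7: attacked by Pc6; b8: attacked by Be5.
Legal moves for Black: none.
Not in check and no legal moves → stalemate.

stalemate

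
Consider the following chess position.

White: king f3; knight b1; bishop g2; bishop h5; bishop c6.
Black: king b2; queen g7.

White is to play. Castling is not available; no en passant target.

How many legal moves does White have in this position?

White to move; king on f3.
In check: no.
Legal moves: Bce8, Ba8, Bd7, Bb7, Bd5, Bb5, Be4, Ba4, Bhe8, Bf7, Bg6, Bg4, Kf4, Ke4, Ke3, Kf2, Ke2, Bh3, Bh1, Bf1, Nc3, Na3, Nd2.
Count: 23.

23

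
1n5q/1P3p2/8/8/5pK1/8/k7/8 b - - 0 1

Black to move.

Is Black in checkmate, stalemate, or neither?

neither

Black to move; black king on a2.
In check: no.
Legal moves for Black include: Qg8+, Qf8, Qe8, Qd8, Qc8+, Qh7, Qg7+, Qh6, Qf6, Qh5+, Qe5, Qh4+, Qd4, Qh3+, Qc3, Qh2, Qb2, Qh1, ... (list truncated; more exist).
Black has legal moves and is not in check → neither.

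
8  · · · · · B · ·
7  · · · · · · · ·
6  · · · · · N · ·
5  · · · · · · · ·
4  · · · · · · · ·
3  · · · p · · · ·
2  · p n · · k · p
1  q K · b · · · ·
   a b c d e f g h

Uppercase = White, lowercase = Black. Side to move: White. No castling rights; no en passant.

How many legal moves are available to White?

0

White to move; king on b1.
In check: yes, from the black queen on a1.
Legal moves: none.
Count: 0.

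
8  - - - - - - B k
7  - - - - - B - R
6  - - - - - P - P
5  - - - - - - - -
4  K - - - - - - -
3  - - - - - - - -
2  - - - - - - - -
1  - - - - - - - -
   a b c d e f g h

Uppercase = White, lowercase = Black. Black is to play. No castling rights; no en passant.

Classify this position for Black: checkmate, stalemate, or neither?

checkmate

Black to move; black king on h8.
In check: yes, from the white rook on h7.
King squares — g7: attacked by Pf6; h7: attacked by Bg8; g8: attacked by Bf7.
Legal moves for Black: none.
In check with no legal moves → checkmate.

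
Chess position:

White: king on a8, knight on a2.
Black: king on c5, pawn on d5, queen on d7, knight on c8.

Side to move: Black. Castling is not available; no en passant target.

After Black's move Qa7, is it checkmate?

yes

After Qa7: white king on a8; in check: yes, from the black queen on a7.
King squares — a7: attacked by Nc8; b7: attacked by Qa7; b8: attacked by Qa7.
White has no legal moves → checkmate.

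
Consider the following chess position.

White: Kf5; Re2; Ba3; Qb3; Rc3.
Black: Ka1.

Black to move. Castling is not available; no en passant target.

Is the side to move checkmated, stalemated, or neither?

Black to move; black king on a1.
In check: no.
King squares — b1: attacked by Qb3; a2: attacked by Re2; b2: attacked by Re2.
Legal moves for Black: none.
Not in check and no legal moves → stalemate.

stalemate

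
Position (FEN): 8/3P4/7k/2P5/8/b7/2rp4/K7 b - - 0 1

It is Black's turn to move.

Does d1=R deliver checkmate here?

yes

After d1=R: white king on a1; in check: yes, from the black rook on d1.
King squares — b1: attacked by Rd1; a2: attacked by Rc2; b2: attacked by Rc2.
White has no legal moves → checkmate.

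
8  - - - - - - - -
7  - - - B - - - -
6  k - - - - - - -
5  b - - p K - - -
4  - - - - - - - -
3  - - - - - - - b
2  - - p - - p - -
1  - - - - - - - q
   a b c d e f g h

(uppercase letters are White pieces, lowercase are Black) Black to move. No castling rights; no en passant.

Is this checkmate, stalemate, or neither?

Black to move; black king on a6.
In check: no.
Legal moves for Black include: Kb7, Ka7, Kb6, Bd8, Bc7+, Bb6, Bb4, Bc3+, Bd2, Be1, Bxd7, Be6, Bf5, Bg4, Bg2, Bf1, Qe4+, Qf3, ... (list truncated; more exist).
Black has legal moves and is not in check → neither.

neither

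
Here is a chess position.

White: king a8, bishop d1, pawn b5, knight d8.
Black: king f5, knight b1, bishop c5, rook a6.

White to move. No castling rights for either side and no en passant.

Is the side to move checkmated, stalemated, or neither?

neither

White to move; white king on a8.
In check: yes, from the black rook on a6.
King squares — a7: attacked by Bc5; b7: available; b8: available.
Legal moves for White: Kb8, Kb7, bxa6.
White is in check but has 3 legal moves → neither.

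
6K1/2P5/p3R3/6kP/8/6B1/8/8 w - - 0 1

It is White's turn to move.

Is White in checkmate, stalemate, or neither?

neither

White to move; white king on g8.
In check: no.
Legal moves for White include: Kh8, Kf8, Kh7, Kg7, Kf7, Re8, Re7, Rh6, Rg6+, Rf6, Rd6, Rc6, Rb6, Rxa6, Re5+, Re4, Re3, Re2, ... (list truncated; more exist).
White has legal moves and is not in check → neither.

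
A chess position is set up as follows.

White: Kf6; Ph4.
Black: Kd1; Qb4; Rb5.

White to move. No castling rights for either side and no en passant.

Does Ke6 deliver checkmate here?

After Ke6: black king on d1; in check: no.
Black is not in check, so this cannot be checkmate.

no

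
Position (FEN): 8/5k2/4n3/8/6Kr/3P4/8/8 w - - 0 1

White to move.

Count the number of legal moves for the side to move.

4

White to move; king on g4.
In check: yes, from the black rook on h4.
Legal moves: Kf5, Kxh4, Kg3, Kf3.
Count: 4.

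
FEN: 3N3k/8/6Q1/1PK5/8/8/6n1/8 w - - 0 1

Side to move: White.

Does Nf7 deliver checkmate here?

After Nf7: black king on h8; in check: yes, from the white knight on f7.
King squares — g7: attacked by Qg6; h7: attacked by Qg6; g8: attacked by Qg6.
Black has no legal moves → checkmate.

yes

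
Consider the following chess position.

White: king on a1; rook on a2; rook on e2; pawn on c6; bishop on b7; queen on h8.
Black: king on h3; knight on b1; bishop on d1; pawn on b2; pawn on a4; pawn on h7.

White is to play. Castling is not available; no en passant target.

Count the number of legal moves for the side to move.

5

White to move; king on a1.
In check: yes, from the black pawn on b2.
Legal moves: Kxb2, Kxb1, Qxb2, Rexb2, Raxb2.
Count: 5.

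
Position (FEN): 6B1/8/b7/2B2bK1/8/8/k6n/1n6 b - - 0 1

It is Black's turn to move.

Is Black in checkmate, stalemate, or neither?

neither

Black to move; black king on a2.
In check: yes, from the white bishop on g8.
Legal moves for Black: Kb2, Ka1, Bc4, Be6.
Black is in check but has 4 legal moves → neither.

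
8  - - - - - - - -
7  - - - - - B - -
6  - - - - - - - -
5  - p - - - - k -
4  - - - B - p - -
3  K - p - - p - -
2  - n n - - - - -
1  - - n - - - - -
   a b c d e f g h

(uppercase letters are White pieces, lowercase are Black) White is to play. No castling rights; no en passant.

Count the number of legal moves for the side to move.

0

White to move; king on a3.
In check: yes, from the black knight on c2.
Legal moves: none.
Count: 0.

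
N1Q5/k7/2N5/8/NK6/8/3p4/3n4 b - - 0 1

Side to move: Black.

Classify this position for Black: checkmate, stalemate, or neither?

Black to move; black king on a7.
In check: yes, from the white knight on c6.
King squares — a6: attacked by Qc8; b6: attacked by Na4; b7: attacked by Qc8; a8: attacked by Qc8; b8: attacked by Nc6.
Legal moves for Black: none.
In check with no legal moves → checkmate.

checkmate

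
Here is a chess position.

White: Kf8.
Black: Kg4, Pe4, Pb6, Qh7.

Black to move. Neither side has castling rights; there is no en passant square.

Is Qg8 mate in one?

no

After Qg8: white king on f8; in check: yes, from the black queen on g8.
White has 2 legal replies: Kxg8, Ke7.
In check but a legal move exists → not checkmate.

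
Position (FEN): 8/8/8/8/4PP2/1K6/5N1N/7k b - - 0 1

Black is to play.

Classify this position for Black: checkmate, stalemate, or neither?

Black to move; black king on h1.
In check: yes, from the white knight on f2.
King squares — g1: available; g2: available; h2: available.
Legal moves for Black: Kxh2, Kg2, Kg1.
Black is in check but has 3 legal moves → neither.

neither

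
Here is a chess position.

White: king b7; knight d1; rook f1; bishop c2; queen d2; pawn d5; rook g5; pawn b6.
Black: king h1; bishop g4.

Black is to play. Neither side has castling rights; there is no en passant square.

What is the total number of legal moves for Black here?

0

Black to move; king on h1.
In check: yes, from the white rook on f1.
Legal moves: none.
Count: 0.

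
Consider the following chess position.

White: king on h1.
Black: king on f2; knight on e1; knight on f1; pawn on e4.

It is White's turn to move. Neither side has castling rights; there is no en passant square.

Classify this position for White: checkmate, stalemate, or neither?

White to move; white king on h1.
In check: no.
King squares — g1: attacked by Kf2; g2: attacked by Ne1; h2: attacked by Nf1.
Legal moves for White: none.
Not in check and no legal moves → stalemate.

stalemate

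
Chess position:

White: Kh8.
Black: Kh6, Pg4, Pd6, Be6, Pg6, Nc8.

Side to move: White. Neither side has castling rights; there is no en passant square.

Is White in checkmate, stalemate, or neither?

stalemate

White to move; white king on h8.
In check: no.
King squares — g7: attacked by Kh6; h7: attacked by Kh6; g8: attacked by Be6.
Legal moves for White: none.
Not in check and no legal moves → stalemate.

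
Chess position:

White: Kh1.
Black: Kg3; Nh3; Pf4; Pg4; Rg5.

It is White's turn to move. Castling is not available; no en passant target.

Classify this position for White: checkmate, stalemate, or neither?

White to move; white king on h1.
In check: no.
King squares — g1: attacked by Nh3; g2: attacked by Kg3; h2: attacked by Kg3.
Legal moves for White: none.
Not in check and no legal moves → stalemate.

stalemate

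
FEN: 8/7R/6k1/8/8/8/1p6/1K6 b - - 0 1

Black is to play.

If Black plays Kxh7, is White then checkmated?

After Kxh7: white king on b1; in check: no.
White is not in check, so this cannot be checkmate.

no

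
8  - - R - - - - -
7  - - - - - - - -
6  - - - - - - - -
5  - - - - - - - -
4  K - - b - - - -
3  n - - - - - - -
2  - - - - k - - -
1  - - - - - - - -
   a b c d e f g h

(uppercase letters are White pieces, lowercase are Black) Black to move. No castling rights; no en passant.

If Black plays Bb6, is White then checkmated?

After Bb6: white king on a4; in check: no.
White is not in check, so this cannot be checkmate.

no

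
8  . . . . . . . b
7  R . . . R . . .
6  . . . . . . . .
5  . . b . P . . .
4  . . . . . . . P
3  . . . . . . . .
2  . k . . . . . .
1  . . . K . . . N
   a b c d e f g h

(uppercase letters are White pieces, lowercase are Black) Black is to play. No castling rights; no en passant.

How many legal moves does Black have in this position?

16

Black to move; king on b2.
In check: no.
Legal moves: Bg7, Bf6, Bxe5, Bxe7, Bxa7, Bd6, Bb6, Bd4, Bb4, Be3, Ba3, Bf2, Bg1, Kc3, Kb3, Kb1.
Count: 16.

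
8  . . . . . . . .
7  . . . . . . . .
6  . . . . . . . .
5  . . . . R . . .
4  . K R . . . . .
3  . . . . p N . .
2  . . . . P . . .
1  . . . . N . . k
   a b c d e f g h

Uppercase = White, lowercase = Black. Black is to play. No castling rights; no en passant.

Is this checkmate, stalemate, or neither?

Black to move; black king on h1.
In check: no.
King squares — g1: attacked by Nf3; g2: attacked by Ne1; h2: attacked by Nf3.
Legal moves for Black: none.
Not in check and no legal moves → stalemate.

stalemate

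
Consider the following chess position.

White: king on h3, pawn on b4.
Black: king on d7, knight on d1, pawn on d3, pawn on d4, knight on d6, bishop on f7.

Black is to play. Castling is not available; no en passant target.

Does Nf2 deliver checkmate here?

After Nf2: white king on h3; in check: yes, from the black knight on f2.
White has 4 legal replies: Kh4, Kg3, Kh2, Kg2.
In check but a legal move exists → not checkmate.

no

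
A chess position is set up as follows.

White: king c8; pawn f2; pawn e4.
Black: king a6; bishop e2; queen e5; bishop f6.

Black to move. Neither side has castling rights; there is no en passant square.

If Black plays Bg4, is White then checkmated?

yes

After Bg4: white king on c8; in check: yes, from the black bishop on g4.
King squares — b7: attacked by Ka6; c7: attacked by Qe5; d7: attacked by Bg4; b8: attacked by Qe5; d8: attacked by Bf6.
White has no legal moves → checkmate.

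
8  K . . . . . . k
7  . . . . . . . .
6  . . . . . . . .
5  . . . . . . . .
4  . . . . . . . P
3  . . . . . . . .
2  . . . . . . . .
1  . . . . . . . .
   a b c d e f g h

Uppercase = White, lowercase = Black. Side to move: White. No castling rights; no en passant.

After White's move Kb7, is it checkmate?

no

After Kb7: black king on h8; in check: no.
Black is not in check, so this cannot be checkmate.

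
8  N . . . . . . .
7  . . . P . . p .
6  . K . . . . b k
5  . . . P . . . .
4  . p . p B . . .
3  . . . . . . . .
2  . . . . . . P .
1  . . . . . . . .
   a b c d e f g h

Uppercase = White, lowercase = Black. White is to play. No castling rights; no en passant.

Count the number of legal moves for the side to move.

22

White to move; king on b6.
In check: no.
Legal moves: Nc7, Kc7, Kb7, Ka7, Kc6, Ka6, Kc5, Kb5, Ka5, Bxg6, Bf5, Bf3, Bd3, Bc2, Bb1, d8=Q, d8=R, d8=B, d8=N, d6, g3, g4.
Count: 22.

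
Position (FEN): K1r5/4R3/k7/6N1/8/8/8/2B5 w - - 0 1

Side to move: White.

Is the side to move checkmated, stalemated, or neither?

White to move; white king on a8.
In check: yes, from the black rook on c8.
King squares — a7: attacked by Ka6; b7: attacked by Ka6; b8: attacked by Rc8.
Legal moves for White: none.
In check with no legal moves → checkmate.

checkmate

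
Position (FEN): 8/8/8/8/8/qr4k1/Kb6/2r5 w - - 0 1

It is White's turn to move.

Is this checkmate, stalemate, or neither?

checkmate

White to move; white king on a2.
In check: yes, from the black queen on a3.
King squares — a1: attacked by Rc1; b1: attacked by Rc1; b2: attacked by Qa3; a3: attacked by Bb2; b3: attacked by Qa3.
Legal moves for White: none.
In check with no legal moves → checkmate.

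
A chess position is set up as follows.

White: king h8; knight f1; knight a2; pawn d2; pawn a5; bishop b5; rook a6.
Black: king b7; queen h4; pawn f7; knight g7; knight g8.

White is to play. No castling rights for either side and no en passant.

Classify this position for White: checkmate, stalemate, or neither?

White to move; white king on h8.
In check: yes, from the black queen on h4.
King squares — g7: available; h7: attacked by Qh4; g8: available.
Legal moves for White: Kxg8, Kxg7, Rh6.
White is in check but has 3 legal moves → neither.

neither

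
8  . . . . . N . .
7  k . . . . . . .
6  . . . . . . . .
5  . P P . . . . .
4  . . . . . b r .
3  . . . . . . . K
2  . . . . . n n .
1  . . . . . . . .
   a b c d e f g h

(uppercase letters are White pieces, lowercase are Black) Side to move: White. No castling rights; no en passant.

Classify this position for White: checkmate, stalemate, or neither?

checkmate

White to move; white king on h3.
In check: yes, from the black knight on f2.
King squares — g2: attacked by Rg4; h2: attacked by Bf4; g3: attacked by Bf4; g4: attacked by Nf2; h4: attacked by Ng2.
Legal moves for White: none.
In check with no legal moves → checkmate.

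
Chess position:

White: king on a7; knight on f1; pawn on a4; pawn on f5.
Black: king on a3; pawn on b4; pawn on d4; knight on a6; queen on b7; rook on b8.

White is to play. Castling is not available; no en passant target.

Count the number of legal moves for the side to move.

0

White to move; king on a7.
In check: yes, from the black queen on b7.
Legal moves: none.
Count: 0.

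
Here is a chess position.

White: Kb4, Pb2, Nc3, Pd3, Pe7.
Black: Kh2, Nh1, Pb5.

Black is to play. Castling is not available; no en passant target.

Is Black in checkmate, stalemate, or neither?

neither

Black to move; black king on h2.
In check: no.
Legal moves for Black: Kh3, Kg3, Kg2, Kg1, Ng3, Nf2.
Black has 6 legal moves and is not in check → neither.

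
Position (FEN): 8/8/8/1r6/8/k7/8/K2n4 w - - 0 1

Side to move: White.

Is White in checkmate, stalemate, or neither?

White to move; white king on a1.
In check: no.
King squares — b1: attacked by Rb5; a2: attacked by Ka3; b2: attacked by Nd1.
Legal moves for White: none.
Not in check and no legal moves → stalemate.

stalemate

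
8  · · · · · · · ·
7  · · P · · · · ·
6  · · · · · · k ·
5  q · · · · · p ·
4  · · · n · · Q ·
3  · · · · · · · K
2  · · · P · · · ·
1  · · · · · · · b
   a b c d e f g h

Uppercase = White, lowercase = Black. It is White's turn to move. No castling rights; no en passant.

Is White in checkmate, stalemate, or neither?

neither

White to move; white king on h3.
In check: no.
Legal moves for White include: Qc8, Qd7, Qe6+, Qh5+, Qxg5+, Qf5+, Qh4, Qf4, Qe4+, Qxd4, Qg3, Qf3, Qg2, Qe2, Qg1, Qd1, Kg3, Kh2, ... (list truncated; more exist).
White has legal moves and is not in check → neither.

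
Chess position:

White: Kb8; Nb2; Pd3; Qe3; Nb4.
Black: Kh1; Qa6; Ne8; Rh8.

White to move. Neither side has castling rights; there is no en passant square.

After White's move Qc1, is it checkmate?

After Qc1: black king on h1; in check: yes, from the white queen on c1.
Black has 2 legal replies: Kh2, Kg2.
In check but a legal move exists → not checkmate.

no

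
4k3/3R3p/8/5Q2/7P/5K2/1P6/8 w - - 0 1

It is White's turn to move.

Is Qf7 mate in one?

yes

After Qf7: black king on e8; in check: yes, from the white queen on f7.
King squares — d7: attacked by Qf7; e7: attacked by Rd7; f7: attacked by Rd7; d8: attacked by Rd7; f8: attacked by Qf7.
Black has no legal moves → checkmate.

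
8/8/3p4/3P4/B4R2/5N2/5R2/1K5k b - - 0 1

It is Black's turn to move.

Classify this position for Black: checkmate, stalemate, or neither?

Black to move; black king on h1.
In check: no.
King squares — g1: attacked by Nf3; g2: attacked by Rf2; h2: attacked by Rf2.
Legal moves for Black: none.
Not in check and no legal moves → stalemate.

stalemate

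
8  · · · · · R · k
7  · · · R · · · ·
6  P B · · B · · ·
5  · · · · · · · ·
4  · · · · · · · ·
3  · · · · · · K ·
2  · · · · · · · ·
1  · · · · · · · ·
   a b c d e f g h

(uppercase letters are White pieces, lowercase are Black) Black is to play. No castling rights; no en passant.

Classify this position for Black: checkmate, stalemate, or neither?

checkmate

Black to move; black king on h8.
In check: yes, from the white rook on f8.
King squares — g7: attacked by Rd7; h7: attacked by Rd7; g8: attacked by Be6.
Legal moves for Black: none.
In check with no legal moves → checkmate.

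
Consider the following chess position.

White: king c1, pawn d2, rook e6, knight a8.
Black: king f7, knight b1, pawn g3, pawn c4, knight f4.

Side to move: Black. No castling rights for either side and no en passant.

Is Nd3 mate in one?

no

After Nd3: white king on c1; in check: yes, from the black knight on d3.
White has 3 legal replies: Kc2, Kd1, Kxb1.
In check but a legal move exists → not checkmate.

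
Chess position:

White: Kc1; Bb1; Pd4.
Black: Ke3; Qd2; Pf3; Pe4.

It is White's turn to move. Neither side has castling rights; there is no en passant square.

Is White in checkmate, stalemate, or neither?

White to move; white king on c1.
In check: yes, from the black queen on d2.
King squares — b1: own bishop; d1: attacked by Qd2; b2: attacked by Qd2; c2: attacked by Qd2; d2: attacked by Ke3.
Legal moves for White: none.
In check with no legal moves → checkmate.

checkmate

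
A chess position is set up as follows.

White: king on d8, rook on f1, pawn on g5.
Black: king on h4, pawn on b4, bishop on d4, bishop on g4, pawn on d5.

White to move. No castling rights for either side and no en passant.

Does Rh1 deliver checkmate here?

no

After Rh1: black king on h4; in check: yes, from the white rook on h1.
Black has 3 legal replies: Kxg5, Kg3, Bh3.
In check but a legal move exists → not checkmate.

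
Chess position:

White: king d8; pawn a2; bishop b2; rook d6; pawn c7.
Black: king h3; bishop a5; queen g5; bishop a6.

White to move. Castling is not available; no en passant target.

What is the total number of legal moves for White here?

4

White to move; king on d8.
In check: yes, from the black queen on g5.
Legal moves: Ke8, Kd7, Rf6, Bf6.
Count: 4.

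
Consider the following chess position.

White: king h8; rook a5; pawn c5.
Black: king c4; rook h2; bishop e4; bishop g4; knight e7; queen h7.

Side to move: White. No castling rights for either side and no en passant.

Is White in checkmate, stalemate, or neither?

White to move; white king on h8.
In check: yes, from the black queen on h7.
King squares — g7: attacked by Qh7; h7: attacked by Rh2; g8: attacked by Ne7.
Legal moves for White: none.
In check with no legal moves → checkmate.

checkmate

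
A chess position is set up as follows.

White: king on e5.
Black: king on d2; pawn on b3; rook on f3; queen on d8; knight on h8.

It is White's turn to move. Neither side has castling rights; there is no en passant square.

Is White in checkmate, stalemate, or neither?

White to move; white king on e5.
In check: no.
Legal moves for White: Ke6, Ke4.
White has 2 legal moves and is not in check → neither.

neither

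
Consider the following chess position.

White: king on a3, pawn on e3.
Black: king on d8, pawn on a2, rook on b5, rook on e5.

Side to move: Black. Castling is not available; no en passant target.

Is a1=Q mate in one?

yes

After a1=Q: white king on a3; in check: yes, from the black queen on a1.
King squares — a2: attacked by Qa1; b2: attacked by Qa1; b3: attacked by Rb5; a4: attacked by Qa1; b4: attacked by Rb5.
White has no legal moves → checkmate.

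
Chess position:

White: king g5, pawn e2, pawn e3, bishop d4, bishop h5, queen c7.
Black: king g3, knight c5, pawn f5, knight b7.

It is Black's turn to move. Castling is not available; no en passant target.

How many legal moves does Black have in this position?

Black to move; king on g3.
In check: yes, from the white queen on c7.
Legal moves: Kh3, Kg2, Kf2, Nd6, f4.
Count: 5.

5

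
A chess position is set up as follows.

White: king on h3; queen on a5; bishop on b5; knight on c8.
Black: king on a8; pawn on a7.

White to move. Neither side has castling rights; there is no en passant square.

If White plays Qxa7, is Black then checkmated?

yes

After Qxa7: black king on a8; in check: yes, from the white queen on a7.
King squares — a7: attacked by Nc8; b7: attacked by Qa7; b8: attacked by Qa7.
Black has no legal moves → checkmate.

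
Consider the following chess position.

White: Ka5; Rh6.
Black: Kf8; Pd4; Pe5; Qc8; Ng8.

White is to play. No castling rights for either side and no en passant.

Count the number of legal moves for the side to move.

18

White to move; king on a5.
In check: no.
Legal moves: Rh8, Rh7, Rg6, Rf6+, Re6, Rd6, Rc6, Rb6, Ra6, Rh5, Rh4, Rh3, Rh2, Rh1, Kb6, Kb5, Kb4, Ka4.
Count: 18.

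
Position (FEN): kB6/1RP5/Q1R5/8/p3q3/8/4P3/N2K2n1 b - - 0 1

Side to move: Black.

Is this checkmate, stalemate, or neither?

Black to move; black king on a8.
In check: yes, from the white queen on a6.
King squares — a7: attacked by Qa6; b7: attacked by Qa6; b8: attacked by Rb7.
Legal moves for Black: none.
In check with no legal moves → checkmate.

checkmate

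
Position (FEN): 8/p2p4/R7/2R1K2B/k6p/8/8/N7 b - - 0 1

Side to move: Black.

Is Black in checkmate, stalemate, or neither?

Black to move; black king on a4.
In check: yes, from the white rook on a6.
Legal moves for Black: Kb4.
Black is in check but has 1 legal move → neither.

neither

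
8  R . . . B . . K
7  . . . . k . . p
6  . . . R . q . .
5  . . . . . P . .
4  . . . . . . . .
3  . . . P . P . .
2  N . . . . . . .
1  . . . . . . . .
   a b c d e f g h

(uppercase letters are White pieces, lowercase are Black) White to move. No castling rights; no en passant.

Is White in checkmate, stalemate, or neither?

White to move; white king on h8.
In check: yes, from the black queen on f6.
King squares — g7: attacked by Qf6; h7: available; g8: available.
Legal moves for White: Kg8, Kxh7, Rxf6.
White is in check but has 3 legal moves → neither.

neither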